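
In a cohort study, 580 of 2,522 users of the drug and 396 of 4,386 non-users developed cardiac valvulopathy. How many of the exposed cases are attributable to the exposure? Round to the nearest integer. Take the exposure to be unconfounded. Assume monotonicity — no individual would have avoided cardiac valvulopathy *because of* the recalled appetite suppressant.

about 352 cases

p₁ = P(outcome | exposed) = 580/2522 = 0.22998
p₀ = P(outcome | unexposed) = 396/4386 = 0.090287
PN = (p₁ − p₀)/p₁ = (0.22998 − 0.090287) / 0.22998 ≈ 0.60741.
Attributable cases ≈ PN × (exposed cases) = 0.60741 × 580 ≈ 352.30.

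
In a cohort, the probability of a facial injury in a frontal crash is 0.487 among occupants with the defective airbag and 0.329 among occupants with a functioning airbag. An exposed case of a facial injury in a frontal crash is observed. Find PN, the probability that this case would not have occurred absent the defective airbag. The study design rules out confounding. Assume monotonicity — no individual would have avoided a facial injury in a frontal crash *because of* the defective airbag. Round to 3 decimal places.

PN ≈ 0.324

Let p₁ = 0.487, p₀ = 0.329.
Under exogeneity and monotonicity, PN = (p₁ − p₀) / p₁.
PN = (0.487 − 0.329) / 0.487 = 0.158 / 0.487 ≈ 0.3244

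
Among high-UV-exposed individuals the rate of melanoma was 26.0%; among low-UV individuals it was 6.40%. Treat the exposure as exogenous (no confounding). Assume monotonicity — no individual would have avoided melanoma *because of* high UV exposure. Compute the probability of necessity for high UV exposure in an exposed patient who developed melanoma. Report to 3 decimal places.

PN ≈ 0.754

p₁ = 0.26, p₀ = 0.064.
Under exogeneity and monotonicity, PN = (p₁ − p₀) / p₁.
PN = (0.26 − 0.064) / 0.26 = 0.196 / 0.26 ≈ 0.7538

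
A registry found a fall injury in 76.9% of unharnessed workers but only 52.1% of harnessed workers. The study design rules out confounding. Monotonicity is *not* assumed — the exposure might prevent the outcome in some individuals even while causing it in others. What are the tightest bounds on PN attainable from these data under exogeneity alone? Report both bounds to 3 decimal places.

0.322 ≤ PN ≤ 0.623

p₁ = 0.769, p₀ = 0.521.
Under exogeneity alone the bounds on PN are max{0,(p₁−p₀)/p₁} ≤ PN ≤ min{1,(1−p₀)/p₁}.
  lower = (p₁ − p₀)/p₁ = 0.248 / 0.769 ≈ 0.3225
  upper = min{1, (1 − p₀)/p₁} = 0.479 / 0.769 ≈ 0.6229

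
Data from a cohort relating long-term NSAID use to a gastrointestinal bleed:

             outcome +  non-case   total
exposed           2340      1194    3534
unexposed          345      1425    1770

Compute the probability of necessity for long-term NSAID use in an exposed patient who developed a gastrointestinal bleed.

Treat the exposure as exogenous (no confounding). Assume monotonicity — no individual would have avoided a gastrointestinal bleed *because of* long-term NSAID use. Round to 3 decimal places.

p₁ = P(outcome | exposed) = 2340/3534 = 0.66214
p₀ = P(outcome | unexposed) = 345/1770 = 0.19492
Under exogeneity and monotonicity, PN = (p₁ − p₀)/p₁.
PN = (0.66214 − 0.19492) / 0.66214 ≈ 0.7056

PN ≈ 0.706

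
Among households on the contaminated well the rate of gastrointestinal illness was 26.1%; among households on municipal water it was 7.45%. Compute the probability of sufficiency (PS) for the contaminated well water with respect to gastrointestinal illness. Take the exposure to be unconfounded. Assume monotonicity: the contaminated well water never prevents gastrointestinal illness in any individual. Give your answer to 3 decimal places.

p₁ = 0.261, p₀ = 0.0745.
Under exogeneity and monotonicity, PS = (p₁ − p₀) / (1 − p₀).
PS = (0.261 − 0.0745) / (1 − 0.0745) = 0.1865 / 0.9255 ≈ 0.2015

PS ≈ 0.202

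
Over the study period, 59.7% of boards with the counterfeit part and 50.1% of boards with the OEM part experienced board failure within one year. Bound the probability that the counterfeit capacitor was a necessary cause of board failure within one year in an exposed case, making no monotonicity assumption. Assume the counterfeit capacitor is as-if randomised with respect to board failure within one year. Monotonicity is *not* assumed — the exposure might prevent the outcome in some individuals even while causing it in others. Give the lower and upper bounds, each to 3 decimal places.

0.161 ≤ PN ≤ 0.836

p₁ = 0.597, p₀ = 0.501.
Under exogeneity alone the bounds on PN are max{0,(p₁−p₀)/p₁} ≤ PN ≤ min{1,(1−p₀)/p₁}.
  lower = (p₁ − p₀)/p₁ = 0.096 / 0.597 ≈ 0.1608
  upper = min{1, (1 − p₀)/p₁} = 0.499 / 0.597 ≈ 0.8358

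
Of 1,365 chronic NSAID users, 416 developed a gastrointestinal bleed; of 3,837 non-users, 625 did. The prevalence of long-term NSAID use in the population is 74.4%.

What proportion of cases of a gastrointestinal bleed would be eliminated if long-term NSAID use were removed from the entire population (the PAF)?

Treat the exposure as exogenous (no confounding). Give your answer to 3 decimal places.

PAF ≈ 0.393

p₁ = P(outcome | exposed) = 416/1365 = 0.30476
p₀ = P(outcome | unexposed) = 625/3837 = 0.16289
Overall risk P(Y=1) = π·p₁ + (1−π)·p₀ = 0.744×0.30476 + 0.256×0.16289 = 0.26844.
Under exogeneity, PAF = [P(Y=1) − p₀] / P(Y=1).
PAF = (0.26844 − 0.16289) / 0.26844 ≈ 0.3932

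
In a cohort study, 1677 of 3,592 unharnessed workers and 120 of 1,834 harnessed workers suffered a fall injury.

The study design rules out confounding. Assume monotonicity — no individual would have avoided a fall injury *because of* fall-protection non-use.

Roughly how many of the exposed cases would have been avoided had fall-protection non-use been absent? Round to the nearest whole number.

about 1442 cases

p₁ = P(outcome | exposed) = 1677/3592 = 0.46687
p₀ = P(outcome | unexposed) = 120/1834 = 0.065431
PN = (p₁ − p₀)/p₁ = (0.46687 − 0.065431) / 0.46687 ≈ 0.85985.
Attributable cases ≈ PN × (exposed cases) = 0.85985 × 1677 ≈ 1441.97.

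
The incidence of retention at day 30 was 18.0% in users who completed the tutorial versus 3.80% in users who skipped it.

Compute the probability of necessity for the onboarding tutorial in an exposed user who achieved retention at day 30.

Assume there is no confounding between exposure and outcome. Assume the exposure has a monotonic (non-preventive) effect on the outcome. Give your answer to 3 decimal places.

PN ≈ 0.789

p₁ = 0.18, p₀ = 0.038.
Under exogeneity and monotonicity, PN = (p₁ − p₀) / p₁.
PN = (0.18 − 0.038) / 0.18 = 0.142 / 0.18 ≈ 0.7889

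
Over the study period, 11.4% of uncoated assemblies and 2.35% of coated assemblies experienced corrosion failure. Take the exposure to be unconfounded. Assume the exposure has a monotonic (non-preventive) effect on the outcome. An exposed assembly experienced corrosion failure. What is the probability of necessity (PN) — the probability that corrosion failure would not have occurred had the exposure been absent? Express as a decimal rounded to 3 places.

PN ≈ 0.794

p₁ = 0.114, p₀ = 0.0235.
Under exogeneity and monotonicity, PN = (p₁ − p₀) / p₁.
PN = (0.114 − 0.0235) / 0.114 = 0.0905 / 0.114 ≈ 0.7939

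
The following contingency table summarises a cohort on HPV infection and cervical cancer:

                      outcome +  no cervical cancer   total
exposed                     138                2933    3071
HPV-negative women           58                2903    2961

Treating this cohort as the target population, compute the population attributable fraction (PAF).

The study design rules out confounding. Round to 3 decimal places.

PAF ≈ 0.397

p₁ = P(outcome | exposed) = 138/3071 = 0.044937
p₀ = P(outcome | unexposed) = 58/2961 = 0.019588
Exposure prevalence π = 3071/6032 = 0.50912; overall risk P(Y=1) = 0.032493.
Under exogeneity, PAF = [P(Y=1) − p₀]/P(Y=1).
PAF = (0.032493 − 0.019588) / 0.032493 ≈ 0.3972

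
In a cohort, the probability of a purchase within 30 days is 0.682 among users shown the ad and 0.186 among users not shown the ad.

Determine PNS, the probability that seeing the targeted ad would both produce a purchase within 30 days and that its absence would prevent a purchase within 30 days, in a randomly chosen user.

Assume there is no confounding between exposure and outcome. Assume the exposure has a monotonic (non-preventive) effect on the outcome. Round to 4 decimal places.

Let p₁ = 0.682, p₀ = 0.186.
Under exogeneity and monotonicity, PNS = p₁ − p₀.
PNS = 0.682 − 0.186 = 0.496

PNS ≈ 0.4960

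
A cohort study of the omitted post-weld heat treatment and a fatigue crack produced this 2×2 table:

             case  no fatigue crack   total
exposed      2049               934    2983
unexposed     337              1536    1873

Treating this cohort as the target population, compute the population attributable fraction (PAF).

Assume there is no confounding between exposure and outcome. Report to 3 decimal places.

p₁ = P(outcome | exposed) = 2049/2983 = 0.68689
p₀ = P(outcome | unexposed) = 337/1873 = 0.17993
Exposure prevalence π = 2983/4856 = 0.61429; overall risk P(Y=1) = 0.49135.
Under exogeneity, PAF = [P(Y=1) − p₀]/P(Y=1).
PAF = (0.49135 − 0.17993) / 0.49135 ≈ 0.6338

PAF ≈ 0.634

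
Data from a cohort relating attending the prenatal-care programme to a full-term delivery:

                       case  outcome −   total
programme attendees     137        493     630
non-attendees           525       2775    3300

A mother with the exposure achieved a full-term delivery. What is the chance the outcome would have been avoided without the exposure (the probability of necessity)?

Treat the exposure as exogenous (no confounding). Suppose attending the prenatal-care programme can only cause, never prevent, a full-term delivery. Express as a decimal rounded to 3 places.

p₁ = P(outcome | exposed) = 137/630 = 0.21746
p₀ = P(outcome | unexposed) = 525/3300 = 0.15909
Under exogeneity and monotonicity, PN = (p₁ − p₀)/p₁.
PN = (0.21746 − 0.15909) / 0.21746 ≈ 0.2684

PN ≈ 0.268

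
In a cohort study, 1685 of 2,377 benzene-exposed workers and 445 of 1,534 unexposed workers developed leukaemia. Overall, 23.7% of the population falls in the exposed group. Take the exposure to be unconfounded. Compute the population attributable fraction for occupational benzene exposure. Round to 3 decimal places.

p₁ = P(outcome | exposed) = 1685/2377 = 0.70888
p₀ = P(outcome | unexposed) = 445/1534 = 0.29009
Overall risk P(Y=1) = π·p₁ + (1−π)·p₀ = 0.237×0.70888 + 0.763×0.29009 = 0.38934.
Under exogeneity, PAF = [P(Y=1) − p₀] / P(Y=1).
PAF = (0.38934 − 0.29009) / 0.38934 ≈ 0.2549

PAF ≈ 0.255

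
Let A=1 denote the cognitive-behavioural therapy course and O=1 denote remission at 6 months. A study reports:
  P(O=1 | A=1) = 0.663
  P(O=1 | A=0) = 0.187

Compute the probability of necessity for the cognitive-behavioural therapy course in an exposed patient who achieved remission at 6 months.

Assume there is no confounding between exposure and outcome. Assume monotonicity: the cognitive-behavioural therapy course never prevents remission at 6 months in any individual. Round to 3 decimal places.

Let p₁ = 0.663, p₀ = 0.187.
Under exogeneity and monotonicity, PN = (p₁ − p₀) / p₁.
PN = (0.663 − 0.187) / 0.663 = 0.476 / 0.663 ≈ 0.7179

PN ≈ 0.718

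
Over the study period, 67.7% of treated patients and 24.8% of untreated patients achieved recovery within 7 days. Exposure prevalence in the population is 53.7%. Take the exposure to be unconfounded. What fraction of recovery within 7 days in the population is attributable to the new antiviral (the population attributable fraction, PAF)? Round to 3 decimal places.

PAF ≈ 0.482

p₁ = 0.677, p₀ = 0.248.
Overall risk P(Y=1) = π·p₁ + (1−π)·p₀ = 0.537×0.677 + 0.463×0.248 = 0.47837.
Under exogeneity, PAF = [P(Y=1) − p₀] / P(Y=1).
PAF = (0.47837 − 0.248) / 0.47837 ≈ 0.4816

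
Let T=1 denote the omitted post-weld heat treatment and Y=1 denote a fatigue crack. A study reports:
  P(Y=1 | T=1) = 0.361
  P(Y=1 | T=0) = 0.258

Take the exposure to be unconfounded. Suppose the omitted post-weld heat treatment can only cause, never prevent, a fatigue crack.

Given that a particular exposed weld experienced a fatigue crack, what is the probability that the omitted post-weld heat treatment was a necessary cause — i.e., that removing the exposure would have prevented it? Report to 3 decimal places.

Let p₁ = 0.361, p₀ = 0.258.
Under exogeneity and monotonicity, PN = (p₁ − p₀) / p₁.
PN = (0.361 − 0.258) / 0.361 = 0.103 / 0.361 ≈ 0.2853

PN ≈ 0.285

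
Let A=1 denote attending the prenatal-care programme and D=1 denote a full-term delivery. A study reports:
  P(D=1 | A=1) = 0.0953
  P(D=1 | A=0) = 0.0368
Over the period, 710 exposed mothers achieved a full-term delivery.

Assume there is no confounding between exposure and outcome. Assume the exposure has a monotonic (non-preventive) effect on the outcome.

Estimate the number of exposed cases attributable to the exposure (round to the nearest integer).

about 436 cases

Let p₁ = 0.0953, p₀ = 0.0368.
PN = (p₁ − p₀)/p₁ = (0.0953 − 0.0368) / 0.0953 ≈ 0.61385.
Attributable cases ≈ PN × (exposed cases) = 0.61385 × 710 ≈ 435.83.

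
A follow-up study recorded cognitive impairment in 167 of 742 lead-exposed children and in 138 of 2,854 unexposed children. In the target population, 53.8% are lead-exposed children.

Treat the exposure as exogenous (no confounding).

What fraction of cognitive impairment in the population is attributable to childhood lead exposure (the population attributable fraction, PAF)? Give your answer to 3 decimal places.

PAF ≈ 0.663

p₁ = P(outcome | exposed) = 167/742 = 0.22507
p₀ = P(outcome | unexposed) = 138/2854 = 0.048353
Overall risk P(Y=1) = π·p₁ + (1−π)·p₀ = 0.538×0.22507 + 0.462×0.048353 = 0.14343.
Under exogeneity, PAF = [P(Y=1) − p₀] / P(Y=1).
PAF = (0.14343 − 0.048353) / 0.14343 ≈ 0.6629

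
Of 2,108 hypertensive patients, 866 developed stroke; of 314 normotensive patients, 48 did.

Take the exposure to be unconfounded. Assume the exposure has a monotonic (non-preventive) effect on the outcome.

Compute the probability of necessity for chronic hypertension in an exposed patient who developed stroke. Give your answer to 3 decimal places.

PN ≈ 0.628

p₁ = P(outcome | exposed) = 866/2108 = 0.41082
p₀ = P(outcome | unexposed) = 48/314 = 0.15287
Under exogeneity and monotonicity, PN = (p₁ − p₀) / p₁.
PN = (0.41082 − 0.15287) / 0.41082 = 0.25795 / 0.41082 ≈ 0.6279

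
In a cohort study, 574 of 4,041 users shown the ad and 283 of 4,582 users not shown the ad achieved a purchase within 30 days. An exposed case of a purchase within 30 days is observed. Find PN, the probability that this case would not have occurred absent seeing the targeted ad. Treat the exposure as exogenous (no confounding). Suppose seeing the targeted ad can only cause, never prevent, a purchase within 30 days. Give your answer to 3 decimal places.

PN ≈ 0.565

p₁ = P(outcome | exposed) = 574/4041 = 0.14204
p₀ = P(outcome | unexposed) = 283/4582 = 0.061763
Under exogeneity and monotonicity, PN = (p₁ − p₀) / p₁.
PN = (0.14204 − 0.061763) / 0.14204 = 0.080281 / 0.14204 ≈ 0.5652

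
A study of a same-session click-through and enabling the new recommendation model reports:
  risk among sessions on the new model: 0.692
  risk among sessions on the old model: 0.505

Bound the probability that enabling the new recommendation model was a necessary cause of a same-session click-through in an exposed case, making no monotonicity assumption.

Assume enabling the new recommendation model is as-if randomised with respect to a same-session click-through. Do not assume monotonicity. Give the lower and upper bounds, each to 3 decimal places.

0.270 ≤ PN ≤ 0.715

Let p₁ = 0.692, p₀ = 0.505.
Under exogeneity alone the bounds on PN are max{0,(p₁−p₀)/p₁} ≤ PN ≤ min{1,(1−p₀)/p₁}.
  lower = (p₁ − p₀)/p₁ = 0.187 / 0.692 ≈ 0.2702
  upper = min{1, (1 − p₀)/p₁} = 0.495 / 0.692 ≈ 0.7153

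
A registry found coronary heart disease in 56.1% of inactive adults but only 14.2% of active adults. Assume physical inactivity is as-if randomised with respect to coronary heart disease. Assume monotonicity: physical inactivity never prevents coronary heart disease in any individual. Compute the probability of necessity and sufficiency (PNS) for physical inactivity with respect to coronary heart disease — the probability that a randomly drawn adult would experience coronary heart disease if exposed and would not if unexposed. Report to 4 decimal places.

p₁ = 0.561, p₀ = 0.142.
Under exogeneity and monotonicity, PNS = p₁ − p₀.
PNS = 0.561 − 0.142 = 0.419

PNS ≈ 0.4190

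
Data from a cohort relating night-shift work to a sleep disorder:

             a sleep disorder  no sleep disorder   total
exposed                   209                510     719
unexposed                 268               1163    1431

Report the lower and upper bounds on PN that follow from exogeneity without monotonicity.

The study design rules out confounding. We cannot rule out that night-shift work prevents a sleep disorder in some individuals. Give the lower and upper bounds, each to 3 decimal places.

p₁ = P(outcome | exposed) = 209/719 = 0.29068
p₀ = P(outcome | unexposed) = 268/1431 = 0.18728
Under exogeneity alone the bounds on PN are max{0,(p₁−p₀)/p₁} ≤ PN ≤ min{1,(1−p₀)/p₁}.
  lower = (p₁ − p₀)/p₁ = 0.1034 / 0.29068 ≈ 0.3557
  upper = min{1, (1 − p₀)/p₁} = 0.81272 / 0.29068 ≈ 2.7959 → capped at 1

0.356 ≤ PN ≤ 1.000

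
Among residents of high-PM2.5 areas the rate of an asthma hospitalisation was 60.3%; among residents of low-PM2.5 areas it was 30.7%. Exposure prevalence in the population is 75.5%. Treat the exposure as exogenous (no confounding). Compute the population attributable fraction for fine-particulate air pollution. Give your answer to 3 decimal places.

PAF ≈ 0.421

p₁ = 0.603, p₀ = 0.307.
Overall risk P(Y=1) = π·p₁ + (1−π)·p₀ = 0.755×0.603 + 0.245×0.307 = 0.53048.
Under exogeneity, PAF = [P(Y=1) − p₀] / P(Y=1).
PAF = (0.53048 − 0.307) / 0.53048 ≈ 0.4213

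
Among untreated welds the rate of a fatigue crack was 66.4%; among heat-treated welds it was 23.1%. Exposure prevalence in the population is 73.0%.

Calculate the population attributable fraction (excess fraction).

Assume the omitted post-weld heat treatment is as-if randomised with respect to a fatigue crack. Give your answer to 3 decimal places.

p₁ = 0.664, p₀ = 0.231.
Overall risk P(Y=1) = π·p₁ + (1−π)·p₀ = 0.73×0.664 + 0.27×0.231 = 0.54709.
Under exogeneity, PAF = [P(Y=1) − p₀] / P(Y=1).
PAF = (0.54709 − 0.231) / 0.54709 ≈ 0.5778

PAF ≈ 0.578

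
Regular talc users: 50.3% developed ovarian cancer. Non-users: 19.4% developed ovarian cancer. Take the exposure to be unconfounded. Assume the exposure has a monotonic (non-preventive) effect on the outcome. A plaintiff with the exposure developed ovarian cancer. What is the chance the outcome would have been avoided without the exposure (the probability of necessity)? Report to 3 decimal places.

PN ≈ 0.614

p₁ = 0.503, p₀ = 0.194.
Under exogeneity and monotonicity, PN = (p₁ − p₀) / p₁.
PN = (0.503 − 0.194) / 0.503 = 0.309 / 0.503 ≈ 0.6143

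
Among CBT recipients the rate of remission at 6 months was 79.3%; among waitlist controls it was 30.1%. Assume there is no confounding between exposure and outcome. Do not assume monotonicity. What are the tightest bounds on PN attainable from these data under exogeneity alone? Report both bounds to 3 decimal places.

0.620 ≤ PN ≤ 0.881

p₁ = 0.793, p₀ = 0.301.
Under exogeneity alone the bounds on PN are max{0,(p₁−p₀)/p₁} ≤ PN ≤ min{1,(1−p₀)/p₁}.
  lower = (p₁ − p₀)/p₁ = 0.492 / 0.793 ≈ 0.6204
  upper = min{1, (1 − p₀)/p₁} = 0.699 / 0.793 ≈ 0.8815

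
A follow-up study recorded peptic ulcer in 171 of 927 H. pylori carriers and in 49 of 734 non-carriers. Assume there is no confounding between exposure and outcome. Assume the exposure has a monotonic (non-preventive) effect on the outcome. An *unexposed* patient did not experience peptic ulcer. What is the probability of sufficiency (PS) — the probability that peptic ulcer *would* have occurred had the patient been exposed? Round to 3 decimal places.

p₁ = P(outcome | exposed) = 171/927 = 0.18447
p₀ = P(outcome | unexposed) = 49/734 = 0.066757
Under exogeneity and monotonicity, PS = (p₁ − p₀) / (1 − p₀).
PS = (0.18447 − 0.066757) / (1 − 0.066757) = 0.11771 / 0.93324 ≈ 0.1261

PS ≈ 0.126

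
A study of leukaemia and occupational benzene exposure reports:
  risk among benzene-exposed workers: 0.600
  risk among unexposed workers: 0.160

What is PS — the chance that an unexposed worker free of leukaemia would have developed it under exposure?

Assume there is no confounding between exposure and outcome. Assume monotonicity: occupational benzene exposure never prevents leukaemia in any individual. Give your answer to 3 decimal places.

PS ≈ 0.524

Let p₁ = 0.6, p₀ = 0.16.
Under exogeneity and monotonicity, PS = (p₁ − p₀) / (1 − p₀).
PS = (0.6 − 0.16) / (1 − 0.16) = 0.44 / 0.84 ≈ 0.5238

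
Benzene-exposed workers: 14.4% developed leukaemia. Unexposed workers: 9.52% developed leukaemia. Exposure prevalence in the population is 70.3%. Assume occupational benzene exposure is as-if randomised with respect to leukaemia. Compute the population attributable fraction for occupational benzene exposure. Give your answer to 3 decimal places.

p₁ = 0.144, p₀ = 0.0952.
Overall risk P(Y=1) = π·p₁ + (1−π)·p₀ = 0.703×0.144 + 0.297×0.0952 = 0.12951.
Under exogeneity, PAF = [P(Y=1) − p₀] / P(Y=1).
PAF = (0.12951 − 0.0952) / 0.12951 ≈ 0.2649

PAF ≈ 0.265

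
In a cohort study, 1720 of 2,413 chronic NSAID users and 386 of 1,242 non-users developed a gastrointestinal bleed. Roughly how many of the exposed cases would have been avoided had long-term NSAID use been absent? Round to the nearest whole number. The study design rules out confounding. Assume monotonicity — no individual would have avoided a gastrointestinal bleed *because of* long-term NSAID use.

about 970 cases

p₁ = P(outcome | exposed) = 1720/2413 = 0.71281
p₀ = P(outcome | unexposed) = 386/1242 = 0.31079
PN = (p₁ − p₀)/p₁ = (0.71281 − 0.31079) / 0.71281 ≈ 0.56399.
Attributable cases ≈ PN × (exposed cases) = 0.56399 × 1720 ≈ 970.07.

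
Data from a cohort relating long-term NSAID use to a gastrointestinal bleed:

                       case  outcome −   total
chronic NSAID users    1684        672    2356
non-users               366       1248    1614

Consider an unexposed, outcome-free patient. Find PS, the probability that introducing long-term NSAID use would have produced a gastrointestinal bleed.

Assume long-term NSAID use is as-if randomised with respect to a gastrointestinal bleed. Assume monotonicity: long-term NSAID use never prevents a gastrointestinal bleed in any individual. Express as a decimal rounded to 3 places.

p₁ = P(outcome | exposed) = 1684/2356 = 0.71477
p₀ = P(outcome | unexposed) = 366/1614 = 0.22677
Under exogeneity and monotonicity, PS = (p₁ − p₀)/(1 − p₀).
PS = (0.71477 − 0.22677) / 0.77323 ≈ 0.6311

PS ≈ 0.631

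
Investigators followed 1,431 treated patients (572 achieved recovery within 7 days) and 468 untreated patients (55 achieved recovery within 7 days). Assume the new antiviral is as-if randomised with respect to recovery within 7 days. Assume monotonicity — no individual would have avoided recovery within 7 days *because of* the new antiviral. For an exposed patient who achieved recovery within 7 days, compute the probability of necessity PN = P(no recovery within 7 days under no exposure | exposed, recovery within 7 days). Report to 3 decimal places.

p₁ = P(outcome | exposed) = 572/1431 = 0.39972
p₀ = P(outcome | unexposed) = 55/468 = 0.11752
Under exogeneity and monotonicity, PN = (p₁ − p₀) / p₁.
PN = (0.39972 − 0.11752) / 0.39972 = 0.2822 / 0.39972 ≈ 0.7060

PN ≈ 0.706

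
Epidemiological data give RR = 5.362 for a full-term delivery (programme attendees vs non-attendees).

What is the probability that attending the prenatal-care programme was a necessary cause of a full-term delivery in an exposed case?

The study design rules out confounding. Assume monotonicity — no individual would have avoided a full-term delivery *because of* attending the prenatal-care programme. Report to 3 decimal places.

PN ≈ 0.814

Under exogeneity and monotonicity, PN = (RR − 1) / RR = 1 − 1/RR.
PN = (5.362 − 1) / 5.362 = 4.362 / 5.362 ≈ 0.8135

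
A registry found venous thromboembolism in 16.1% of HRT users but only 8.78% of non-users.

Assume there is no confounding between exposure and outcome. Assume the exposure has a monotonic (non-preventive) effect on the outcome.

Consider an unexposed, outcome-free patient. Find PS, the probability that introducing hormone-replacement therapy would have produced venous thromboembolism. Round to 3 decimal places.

p₁ = 0.161, p₀ = 0.0878.
Under exogeneity and monotonicity, PS = (p₁ − p₀) / (1 − p₀).
PS = (0.161 − 0.0878) / (1 − 0.0878) = 0.0732 / 0.9122 ≈ 0.0802

PS ≈ 0.080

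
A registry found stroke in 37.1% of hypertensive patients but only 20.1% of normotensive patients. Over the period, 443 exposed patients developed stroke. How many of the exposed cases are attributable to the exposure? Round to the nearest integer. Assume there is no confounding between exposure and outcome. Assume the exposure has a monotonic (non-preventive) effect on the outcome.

about 203 cases

p₁ = 0.371, p₀ = 0.201.
PN = (p₁ − p₀)/p₁ = (0.371 − 0.201) / 0.371 ≈ 0.45822.
Attributable cases ≈ PN × (exposed cases) = 0.45822 × 443 ≈ 202.99.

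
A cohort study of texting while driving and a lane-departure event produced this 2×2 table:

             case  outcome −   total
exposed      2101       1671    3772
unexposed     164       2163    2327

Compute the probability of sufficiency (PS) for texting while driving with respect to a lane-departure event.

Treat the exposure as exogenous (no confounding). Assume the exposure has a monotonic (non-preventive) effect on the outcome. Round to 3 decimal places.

PS ≈ 0.523

p₁ = P(outcome | exposed) = 2101/3772 = 0.557
p₀ = P(outcome | unexposed) = 164/2327 = 0.070477
Under exogeneity and monotonicity, PS = (p₁ − p₀) / (1 − p₀).
PS = (0.557 − 0.070477) / (1 − 0.070477) = 0.48652 / 0.92952 ≈ 0.5234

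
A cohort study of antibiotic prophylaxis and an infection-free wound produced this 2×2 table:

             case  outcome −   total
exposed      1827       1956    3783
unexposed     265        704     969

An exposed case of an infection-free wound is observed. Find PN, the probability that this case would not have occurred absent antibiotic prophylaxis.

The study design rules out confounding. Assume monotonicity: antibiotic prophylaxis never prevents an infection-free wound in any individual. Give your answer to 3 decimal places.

PN ≈ 0.434

p₁ = P(outcome | exposed) = 1827/3783 = 0.48295
p₀ = P(outcome | unexposed) = 265/969 = 0.27348
Under exogeneity and monotonicity, PN = (p₁ − p₀)/p₁.
PN = (0.48295 − 0.27348) / 0.48295 ≈ 0.4337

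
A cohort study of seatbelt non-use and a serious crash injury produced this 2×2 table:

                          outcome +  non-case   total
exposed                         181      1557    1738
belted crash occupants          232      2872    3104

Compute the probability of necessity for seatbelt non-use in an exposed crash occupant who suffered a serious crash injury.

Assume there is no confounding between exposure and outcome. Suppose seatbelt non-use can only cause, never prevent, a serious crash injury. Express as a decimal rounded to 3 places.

PN ≈ 0.282

p₁ = P(outcome | exposed) = 181/1738 = 0.10414
p₀ = P(outcome | unexposed) = 232/3104 = 0.074742
Under exogeneity and monotonicity, PN = (p₁ − p₀)/p₁.
PN = (0.10414 − 0.074742) / 0.10414 ≈ 0.2823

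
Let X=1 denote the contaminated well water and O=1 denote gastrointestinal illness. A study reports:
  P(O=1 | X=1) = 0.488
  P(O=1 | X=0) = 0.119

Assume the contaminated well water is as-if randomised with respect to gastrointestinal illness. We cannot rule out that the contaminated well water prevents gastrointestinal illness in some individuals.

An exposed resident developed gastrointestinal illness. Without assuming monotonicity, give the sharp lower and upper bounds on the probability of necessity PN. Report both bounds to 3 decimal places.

0.756 ≤ PN ≤ 1.000

Let p₁ = 0.488, p₀ = 0.119.
Under exogeneity alone the bounds on PN are max{0,(p₁−p₀)/p₁} ≤ PN ≤ min{1,(1−p₀)/p₁}.
  lower = (p₁ − p₀)/p₁ = 0.369 / 0.488 ≈ 0.7561
  upper = min{1, (1 − p₀)/p₁} = 0.881 / 0.488 ≈ 1.8053 → capped at 1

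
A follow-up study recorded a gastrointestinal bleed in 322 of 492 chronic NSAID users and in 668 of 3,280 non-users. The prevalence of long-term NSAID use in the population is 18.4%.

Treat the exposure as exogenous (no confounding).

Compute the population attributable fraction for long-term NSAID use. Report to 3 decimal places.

p₁ = P(outcome | exposed) = 322/492 = 0.65447
p₀ = P(outcome | unexposed) = 668/3280 = 0.20366
Overall risk P(Y=1) = π·p₁ + (1−π)·p₀ = 0.184×0.65447 + 0.816×0.20366 = 0.28661.
Under exogeneity, PAF = [P(Y=1) − p₀] / P(Y=1).
PAF = (0.28661 − 0.20366) / 0.28661 ≈ 0.2894

PAF ≈ 0.289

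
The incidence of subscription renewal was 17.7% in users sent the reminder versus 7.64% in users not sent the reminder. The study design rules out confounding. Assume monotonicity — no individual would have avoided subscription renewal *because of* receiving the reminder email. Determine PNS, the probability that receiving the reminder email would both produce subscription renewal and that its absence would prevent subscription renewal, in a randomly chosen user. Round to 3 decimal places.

PNS ≈ 0.101

p₁ = 0.177, p₀ = 0.0764.
Under exogeneity and monotonicity, PNS = p₁ − p₀.
PNS = 0.177 − 0.0764 = 0.1006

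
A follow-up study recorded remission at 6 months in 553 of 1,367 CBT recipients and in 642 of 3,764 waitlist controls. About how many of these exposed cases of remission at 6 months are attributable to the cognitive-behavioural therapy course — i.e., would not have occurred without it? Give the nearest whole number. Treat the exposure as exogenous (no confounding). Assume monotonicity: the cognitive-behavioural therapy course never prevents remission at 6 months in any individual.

about 320 cases

p₁ = P(outcome | exposed) = 553/1367 = 0.40454
p₀ = P(outcome | unexposed) = 642/3764 = 0.17056
PN = (p₁ − p₀)/p₁ = (0.40454 − 0.17056) / 0.40454 ≈ 0.57837.
Attributable cases ≈ PN × (exposed cases) = 0.57837 × 553 ≈ 319.84.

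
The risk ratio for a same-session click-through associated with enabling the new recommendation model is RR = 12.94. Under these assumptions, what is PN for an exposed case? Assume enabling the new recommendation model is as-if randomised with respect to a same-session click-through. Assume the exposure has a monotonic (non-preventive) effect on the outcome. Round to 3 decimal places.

PN ≈ 0.923

Under exogeneity and monotonicity, PN = (RR − 1) / RR = 1 − 1/RR.
PN = (12.94 − 1) / 12.94 = 11.94 / 12.94 ≈ 0.9227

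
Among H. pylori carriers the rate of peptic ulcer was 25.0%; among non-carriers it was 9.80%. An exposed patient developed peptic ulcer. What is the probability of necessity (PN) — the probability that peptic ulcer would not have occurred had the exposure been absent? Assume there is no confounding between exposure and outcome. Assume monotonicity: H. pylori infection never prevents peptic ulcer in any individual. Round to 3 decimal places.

p₁ = 0.25, p₀ = 0.098.
Under exogeneity and monotonicity, PN = (p₁ − p₀) / p₁.
PN = (0.25 − 0.098) / 0.25 = 0.152 / 0.25 ≈ 0.6080

PN ≈ 0.608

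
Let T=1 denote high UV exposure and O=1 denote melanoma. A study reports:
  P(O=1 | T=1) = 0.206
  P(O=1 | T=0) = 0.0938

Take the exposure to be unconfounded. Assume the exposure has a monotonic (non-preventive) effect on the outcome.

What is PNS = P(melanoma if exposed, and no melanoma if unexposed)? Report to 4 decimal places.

Let p₁ = 0.206, p₀ = 0.0938.
Under exogeneity and monotonicity, PNS = p₁ − p₀.
PNS = 0.206 − 0.0938 = 0.1122

PNS ≈ 0.1122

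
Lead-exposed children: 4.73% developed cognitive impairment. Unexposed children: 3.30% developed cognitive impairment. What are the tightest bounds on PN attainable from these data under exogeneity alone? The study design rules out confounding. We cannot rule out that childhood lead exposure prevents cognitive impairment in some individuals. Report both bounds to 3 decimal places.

p₁ = 0.0473, p₀ = 0.033.
Under exogeneity alone the bounds on PN are max{0,(p₁−p₀)/p₁} ≤ PN ≤ min{1,(1−p₀)/p₁}.
  lower = (p₁ − p₀)/p₁ = 0.0143 / 0.0473 ≈ 0.3023
  upper = min{1, (1 − p₀)/p₁} = 0.967 / 0.0473 ≈ 20.4440 → capped at 1

0.302 ≤ PN ≤ 1.000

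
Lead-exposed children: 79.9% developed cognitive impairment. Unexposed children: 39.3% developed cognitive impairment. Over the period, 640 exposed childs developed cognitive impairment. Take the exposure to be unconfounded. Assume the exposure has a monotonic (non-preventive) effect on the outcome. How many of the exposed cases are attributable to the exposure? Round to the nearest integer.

p₁ = 0.799, p₀ = 0.393.
PN = (p₁ − p₀)/p₁ = (0.799 − 0.393) / 0.799 ≈ 0.50814.
Attributable cases ≈ PN × (exposed cases) = 0.50814 × 640 ≈ 325.21.

about 325 cases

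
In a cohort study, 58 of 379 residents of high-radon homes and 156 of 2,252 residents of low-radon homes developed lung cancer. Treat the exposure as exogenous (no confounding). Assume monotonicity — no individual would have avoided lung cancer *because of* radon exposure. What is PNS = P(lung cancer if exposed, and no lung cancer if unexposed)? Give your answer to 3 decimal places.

PNS ≈ 0.084

p₁ = P(outcome | exposed) = 58/379 = 0.15303
p₀ = P(outcome | unexposed) = 156/2252 = 0.069272
Under exogeneity and monotonicity, PNS = p₁ − p₀.
PNS = 0.15303 − 0.069272 = 0.083763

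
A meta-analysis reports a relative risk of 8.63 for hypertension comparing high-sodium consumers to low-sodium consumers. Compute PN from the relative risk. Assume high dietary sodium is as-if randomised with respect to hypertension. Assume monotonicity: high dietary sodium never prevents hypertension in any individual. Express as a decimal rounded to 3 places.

Under exogeneity and monotonicity, PN = (RR − 1) / RR = 1 − 1/RR.
PN = (8.63 − 1) / 8.63 = 7.63 / 8.63 ≈ 0.8841

PN ≈ 0.884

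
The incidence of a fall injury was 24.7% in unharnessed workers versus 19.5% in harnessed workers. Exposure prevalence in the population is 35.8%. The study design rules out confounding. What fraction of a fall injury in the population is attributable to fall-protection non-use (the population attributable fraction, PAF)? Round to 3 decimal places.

p₁ = 0.247, p₀ = 0.195.
Overall risk P(Y=1) = π·p₁ + (1−π)·p₀ = 0.358×0.247 + 0.642×0.195 = 0.21362.
Under exogeneity, PAF = [P(Y=1) − p₀] / P(Y=1).
PAF = (0.21362 − 0.195) / 0.21362 ≈ 0.0871

PAF ≈ 0.087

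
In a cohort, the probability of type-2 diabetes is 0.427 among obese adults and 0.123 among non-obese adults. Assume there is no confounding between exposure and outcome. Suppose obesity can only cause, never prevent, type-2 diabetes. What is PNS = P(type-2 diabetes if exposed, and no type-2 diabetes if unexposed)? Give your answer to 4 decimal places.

Let p₁ = 0.427, p₀ = 0.123.
Under exogeneity and monotonicity, PNS = p₁ − p₀.
PNS = 0.427 − 0.123 = 0.304

PNS ≈ 0.3040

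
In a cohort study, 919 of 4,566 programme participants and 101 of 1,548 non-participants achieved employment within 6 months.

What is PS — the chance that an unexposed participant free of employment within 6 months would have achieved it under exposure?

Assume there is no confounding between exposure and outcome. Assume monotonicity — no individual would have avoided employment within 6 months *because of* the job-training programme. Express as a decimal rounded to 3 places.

p₁ = P(outcome | exposed) = 919/4566 = 0.20127
p₀ = P(outcome | unexposed) = 101/1548 = 0.065245
Under exogeneity and monotonicity, PS = (p₁ − p₀) / (1 − p₀).
PS = (0.20127 − 0.065245) / (1 − 0.065245) = 0.13602 / 0.93475 ≈ 0.1455

PS ≈ 0.146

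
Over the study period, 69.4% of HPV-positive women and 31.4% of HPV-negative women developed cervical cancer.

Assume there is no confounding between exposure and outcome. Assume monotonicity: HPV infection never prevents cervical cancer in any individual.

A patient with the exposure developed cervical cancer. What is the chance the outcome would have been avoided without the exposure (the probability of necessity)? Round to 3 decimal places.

PN ≈ 0.548

p₁ = 0.694, p₀ = 0.314.
Under exogeneity and monotonicity, PN = (p₁ − p₀) / p₁.
PN = (0.694 − 0.314) / 0.694 = 0.38 / 0.694 ≈ 0.5476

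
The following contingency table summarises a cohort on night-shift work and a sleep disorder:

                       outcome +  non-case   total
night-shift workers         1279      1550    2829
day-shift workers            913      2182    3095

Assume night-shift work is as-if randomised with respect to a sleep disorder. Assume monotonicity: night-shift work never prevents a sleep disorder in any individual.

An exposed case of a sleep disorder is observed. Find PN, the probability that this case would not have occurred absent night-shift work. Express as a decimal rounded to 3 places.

PN ≈ 0.348

p₁ = P(outcome | exposed) = 1279/2829 = 0.4521
p₀ = P(outcome | unexposed) = 913/3095 = 0.29499
Under exogeneity and monotonicity, PN = (p₁ − p₀) / p₁.
PN = (0.4521 − 0.29499) / 0.4521 = 0.15711 / 0.4521 ≈ 0.3475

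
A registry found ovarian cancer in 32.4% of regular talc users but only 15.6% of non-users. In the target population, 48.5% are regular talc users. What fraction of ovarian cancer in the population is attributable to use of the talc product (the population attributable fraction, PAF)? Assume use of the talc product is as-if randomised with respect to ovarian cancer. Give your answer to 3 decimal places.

p₁ = 0.324, p₀ = 0.156.
Overall risk P(Y=1) = π·p₁ + (1−π)·p₀ = 0.485×0.324 + 0.515×0.156 = 0.23748.
Under exogeneity, PAF = [P(Y=1) − p₀] / P(Y=1).
PAF = (0.23748 − 0.156) / 0.23748 ≈ 0.3431

PAF ≈ 0.343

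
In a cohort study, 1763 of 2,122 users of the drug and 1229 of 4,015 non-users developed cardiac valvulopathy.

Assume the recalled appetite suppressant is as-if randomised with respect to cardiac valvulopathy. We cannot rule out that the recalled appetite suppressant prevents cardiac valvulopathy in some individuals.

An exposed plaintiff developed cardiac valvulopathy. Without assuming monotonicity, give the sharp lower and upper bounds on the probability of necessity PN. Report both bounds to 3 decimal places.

0.632 ≤ PN ≤ 0.835

p₁ = P(outcome | exposed) = 1763/2122 = 0.83082
p₀ = P(outcome | unexposed) = 1229/4015 = 0.3061
Under exogeneity alone the bounds on PN are max{0,(p₁−p₀)/p₁} ≤ PN ≤ min{1,(1−p₀)/p₁}.
  lower = (p₁ − p₀)/p₁ = 0.52472 / 0.83082 ≈ 0.6316
  upper = min{1, (1 − p₀)/p₁} = 0.6939 / 0.83082 ≈ 0.8352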